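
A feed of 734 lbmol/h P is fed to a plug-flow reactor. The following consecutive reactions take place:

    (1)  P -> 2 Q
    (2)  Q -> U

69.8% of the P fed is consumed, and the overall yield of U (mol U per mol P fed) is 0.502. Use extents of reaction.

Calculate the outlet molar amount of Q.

Conversion of P: P consumed = 1ξ₁ = 0.698 × 734 → ξ₁ = 512.3 lbmol/h.
Yield of U: 1ξ₂ / 734 = 0.502 → ξ₂ = 368.5 lbmol/h.
Outlet amounts (n = n₀ + Σ ν·ξ):
  P: 734 − 1(512.3) = 221.7
  Q: 0 + 2(512.3) − 1(368.5) = 656.2
  U: 0 + 1(368.5) = 368.5

656 lbmol/h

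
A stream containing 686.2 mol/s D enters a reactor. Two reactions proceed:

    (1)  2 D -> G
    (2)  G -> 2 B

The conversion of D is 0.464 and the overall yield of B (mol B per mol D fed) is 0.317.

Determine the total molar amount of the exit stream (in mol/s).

636 mol/s

Conversion of D: D consumed = 2ξ₁ = 0.464 × 686.2 → ξ₁ = 159.2 mol/s.
Yield of B: 2ξ₂ / 686.2 = 0.317 → ξ₂ = 108.8 mol/s.
Outlet amounts (n = n₀ + Σ ν·ξ):
  D: 686.2 − 2(159.2) = 367.8
  G: 0 + 1(159.2) − 1(108.8) = 50.44
  B: 0 + 2(108.8) = 217.5
Total out = 367.8 + 50.44 + 217.5 = 635.8 mol/s.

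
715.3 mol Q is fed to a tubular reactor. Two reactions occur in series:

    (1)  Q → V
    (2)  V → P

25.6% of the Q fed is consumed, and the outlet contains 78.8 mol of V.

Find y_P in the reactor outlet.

Conversion of Q: Q consumed = 1ξ₁ = 0.256 × 715.3 → ξ₁ = 183.1 mol.
V balance: n_V = 0 + 1ξ₁ − 1ξ₂ = 78.8 → ξ₂ = (1·183.1 − 78.8)/1 = 104.3 mol.
Outlet amounts (n = n₀ + Σ ν·ξ):
  Q: 715.3 − 1(183.1) = 532.2
  V: 0 + 1(183.1) − 1(104.3) = 78.8
  P: 0 + 1(104.3) = 104.3
Total out = 715.3 mol; y_P = 104.3 / 715.3 = 0.1458.

0.146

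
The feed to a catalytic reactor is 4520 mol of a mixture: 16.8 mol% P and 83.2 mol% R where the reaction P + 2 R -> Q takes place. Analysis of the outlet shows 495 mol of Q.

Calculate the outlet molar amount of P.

For Q: n = n₀ + 1ξ → 495 = 0 + 1ξ, giving ξ = 495 mol.
Outlet amounts (n = n₀ + ν ξ):
  P: 759.4 − 1(495) = 264.4
  R: 3761 − 2(495) = 2771
  Q: 0 + 1(495) = 495

264 mol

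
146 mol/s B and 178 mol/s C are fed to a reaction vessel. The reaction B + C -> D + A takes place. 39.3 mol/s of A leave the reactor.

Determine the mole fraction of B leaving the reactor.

For A: n = n₀ + 1ξ → 39.3 = 0 + 1ξ, giving ξ = 39.3 mol/s.
Outlet amounts (n = n₀ + ν ξ):
  B: 146 − 1(39.3) = 106.7
  C: 178 − 1(39.3) = 138.7
  D: 0 + 1(39.3) = 39.3
  A: 0 + 1(39.3) = 39.3
Total out = 324 mol/s; y_B = 106.7 / 324 = 0.3293.

0.329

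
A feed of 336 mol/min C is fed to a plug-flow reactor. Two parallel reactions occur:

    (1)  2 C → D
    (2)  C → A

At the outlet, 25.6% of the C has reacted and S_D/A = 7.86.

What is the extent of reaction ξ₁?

Conversion of C: C consumed = 0.256 × 336 = 86.02 mol/min = 2ξ₁ + 1ξ₂.
Selectivity: 1ξ₁ / (1ξ₂) = 7.86 → ξ₁ = 7.86 ξ₂.
Substitute: (2·7.86 + 1) ξ₂ = 86.02 → ξ₂ = 5.144 mol/min, ξ₁ = 40.44 mol/min.
Outlet amounts (n = n₀ + Σ ν·ξ):
  C: 336 − 2(40.44) − 1(5.144) = 250
  D: 0 + 1(40.44) = 40.44
  A: 0 + 1(5.144) = 5.144

ξ₁ = 40.4 mol/min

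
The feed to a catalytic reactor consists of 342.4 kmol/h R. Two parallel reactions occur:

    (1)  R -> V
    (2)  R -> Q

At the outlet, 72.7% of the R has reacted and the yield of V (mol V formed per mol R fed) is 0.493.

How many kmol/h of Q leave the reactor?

Yield of V: 1ξ₁ / 342.4 = 0.493 → ξ₁ = 168.8 kmol/h.
Conversion of R: 1ξ₁ + 1ξ₂ = 0.727 × 342.4 = 248.9 → ξ₂ = 80.12 kmol/h.
Outlet amounts (n = n₀ + Σ ν·ξ):
  R: 342.4 − 1(168.8) − 1(80.12) = 93.48
  V: 0 + 1(168.8) = 168.8
  Q: 0 + 1(80.12) = 80.12

80.1 kmol/h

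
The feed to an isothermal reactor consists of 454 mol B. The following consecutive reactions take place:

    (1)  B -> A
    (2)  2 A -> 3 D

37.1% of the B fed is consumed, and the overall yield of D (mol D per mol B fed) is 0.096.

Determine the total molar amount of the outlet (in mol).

469 mol

Conversion of B: B consumed = 1ξ₁ = 0.371 × 454 → ξ₁ = 168.4 mol.
Yield of D: 3ξ₂ / 454 = 0.096 → ξ₂ = 14.53 mol.
Outlet amounts (n = n₀ + Σ ν·ξ):
  B: 454 − 1(168.4) = 285.6
  A: 0 + 1(168.4) − 2(14.53) = 139.4
  D: 0 + 3(14.53) = 43.58
Total out = 285.6 + 139.4 + 43.58 = 468.5 mol.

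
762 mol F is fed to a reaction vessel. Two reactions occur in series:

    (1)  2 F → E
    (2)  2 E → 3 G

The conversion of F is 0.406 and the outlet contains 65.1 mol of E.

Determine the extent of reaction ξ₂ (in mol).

ξ₂ = 44.8 mol

Conversion of F: F consumed = 2ξ₁ = 0.406 × 762 → ξ₁ = 154.7 mol.
E balance: n_E = 0 + 1ξ₁ − 2ξ₂ = 65.1 → ξ₂ = (1·154.7 − 65.1)/2 = 44.79 mol.
Outlet amounts (n = n₀ + Σ ν·ξ):
  F: 762 − 2(154.7) = 452.6
  E: 0 + 1(154.7) − 2(44.79) = 65.1
  G: 0 + 3(44.79) = 134.4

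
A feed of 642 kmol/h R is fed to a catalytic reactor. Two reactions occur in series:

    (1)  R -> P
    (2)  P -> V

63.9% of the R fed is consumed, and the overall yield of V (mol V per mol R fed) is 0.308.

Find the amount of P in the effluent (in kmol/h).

213 kmol/h

Conversion of R: R consumed = 1ξ₁ = 0.639 × 642 → ξ₁ = 410.2 kmol/h.
Yield of V: 1ξ₂ / 642 = 0.308 → ξ₂ = 197.7 kmol/h.
Outlet amounts (n = n₀ + Σ ν·ξ):
  R: 642 − 1(410.2) = 231.8
  P: 0 + 1(410.2) − 1(197.7) = 212.5
  V: 0 + 1(197.7) = 197.7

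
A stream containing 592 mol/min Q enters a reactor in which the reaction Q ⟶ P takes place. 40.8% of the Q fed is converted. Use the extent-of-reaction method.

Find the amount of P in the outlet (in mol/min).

Q reacted = 0.408 × 592 = 241.5 mol/min; ν_Q = −1, so ξ = 241.5/1 = 241.5 mol/min.
Outlet amounts (n = n₀ + ν ξ):
  Q: 592 − 1(241.5) = 350.5
  P: 0 + 1(241.5) = 241.5

242 mol/min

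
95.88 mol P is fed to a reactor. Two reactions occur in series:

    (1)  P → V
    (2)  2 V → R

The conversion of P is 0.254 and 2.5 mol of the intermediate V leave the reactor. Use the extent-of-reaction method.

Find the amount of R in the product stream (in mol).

Conversion of P: P consumed = 1ξ₁ = 0.254 × 95.88 → ξ₁ = 24.35 mol.
V balance: n_V = 0 + 1ξ₁ − 2ξ₂ = 2.5 → ξ₂ = (1·24.35 − 2.5)/2 = 10.93 mol.
Outlet amounts (n = n₀ + Σ ν·ξ):
  P: 95.88 − 1(24.35) = 71.53
  V: 0 + 1(24.35) − 2(10.93) = 2.5
  R: 0 + 1(10.93) = 10.93

10.9 mol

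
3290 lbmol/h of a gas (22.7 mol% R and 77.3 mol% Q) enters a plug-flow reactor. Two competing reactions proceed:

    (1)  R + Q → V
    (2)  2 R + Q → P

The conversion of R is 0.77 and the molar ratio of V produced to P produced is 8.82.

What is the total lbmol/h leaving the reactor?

2710 lbmol/h

Conversion of R: R consumed = 0.77 × 746.8 = 575.1 lbmol/h = 1ξ₁ + 2ξ₂.
Selectivity: 1ξ₁ / (1ξ₂) = 8.82 → ξ₁ = 8.82 ξ₂.
Substitute: (1·8.82 + 2) ξ₂ = 575.1 → ξ₂ = 53.15 lbmol/h, ξ₁ = 468.8 lbmol/h.
Outlet amounts (n = n₀ + Σ ν·ξ):
  R: 746.8 − 1(468.8) − 2(53.15) = 171.8
  Q: 2543 − 1(468.8) − 1(53.15) = 2021
  V: 0 + 1(468.8) = 468.8
  P: 0 + 1(53.15) = 53.15
Total out = 171.8 + 2021 + 468.8 + 53.15 = 2715 lbmol/h.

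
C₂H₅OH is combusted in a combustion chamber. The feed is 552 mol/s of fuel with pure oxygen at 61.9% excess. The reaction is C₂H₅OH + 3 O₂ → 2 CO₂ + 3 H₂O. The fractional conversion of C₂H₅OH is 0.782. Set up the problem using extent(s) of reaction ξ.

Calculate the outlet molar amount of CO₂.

Stoichiometric O₂ = 3 × 552 = 1656 mol/s; O₂ fed = 1656 × 1.619 = 2681 mol/s.
Fuel reacted = 0.782 × 552 → ξ = 431.7 mol/s.
Outlet (n = n₀ + ν ξ):
  C₂H₅OH: 552 − 1(431.7) = 120.3
  O₂: 2681 − 3(431.7) = 1386
  CO₂: 0 + 2(431.7) = 863.3
  H₂O: 0 + 3(431.7) = 1295

863 mol/s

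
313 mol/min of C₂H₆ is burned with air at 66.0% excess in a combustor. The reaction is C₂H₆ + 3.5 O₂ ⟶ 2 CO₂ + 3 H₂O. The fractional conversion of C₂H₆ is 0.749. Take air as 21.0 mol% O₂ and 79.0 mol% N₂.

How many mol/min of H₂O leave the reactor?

703 mol/min

Stoichiometric O₂ = 3.5 × 313 = 1096 mol/min; O₂ fed = 1096 × 1.660 = 1819 mol/min.
N₂ fed = 1819 × 79/21 = 6841 mol/min.
Fuel reacted = 0.749 × 313 → ξ = 234.4 mol/min.
Outlet (n = n₀ + ν ξ):
  C₂H₆: 313 − 1(234.4) = 78.56
  O₂: 1819 − 3.5(234.4) = 998
  N₂: 6841 (inert)
  CO₂: 0 + 2(234.4) = 468.9
  H₂O: 0 + 3(234.4) = 703.3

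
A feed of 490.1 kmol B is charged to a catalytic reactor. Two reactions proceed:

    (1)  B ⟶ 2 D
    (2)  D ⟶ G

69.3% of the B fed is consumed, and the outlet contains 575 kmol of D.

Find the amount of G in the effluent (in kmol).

Conversion of B: B consumed = 1ξ₁ = 0.693 × 490.1 → ξ₁ = 339.6 kmol.
D balance: n_D = 0 + 2ξ₁ − 1ξ₂ = 575 → ξ₂ = (2·339.6 − 575)/1 = 104.3 kmol.
Outlet amounts (n = n₀ + Σ ν·ξ):
  B: 490.1 − 1(339.6) = 150.5
  D: 0 + 2(339.6) − 1(104.3) = 575
  G: 0 + 1(104.3) = 104.3

104 kmol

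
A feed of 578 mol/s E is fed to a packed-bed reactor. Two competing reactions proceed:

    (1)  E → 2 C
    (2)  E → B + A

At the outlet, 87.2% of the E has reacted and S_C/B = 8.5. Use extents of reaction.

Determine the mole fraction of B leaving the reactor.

0.0887

Conversion of E: E consumed = 0.872 × 578 = 504 mol/s = 1ξ₁ + 1ξ₂.
Selectivity: 2ξ₁ / (1ξ₂) = 8.5 → ξ₁ = 4.25 ξ₂.
Substitute: (1·4.25 + 1) ξ₂ = 504 → ξ₂ = 96 mol/s, ξ₁ = 408 mol/s.
Outlet amounts (n = n₀ + Σ ν·ξ):
  E: 578 − 1(408) − 1(96) = 73.98
  C: 0 + 2(408) = 816
  B: 0 + 1(96) = 96
  A: 0 + 1(96) = 96
Total out = 1082 mol/s; y_B = 96 / 1082 = 0.08873.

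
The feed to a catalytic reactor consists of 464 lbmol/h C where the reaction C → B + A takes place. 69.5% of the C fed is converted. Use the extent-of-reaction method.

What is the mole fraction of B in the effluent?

0.41

C reacted = 0.695 × 464 = 322.5 lbmol/h; ν_C = −1, so ξ = 322.5/1 = 322.5 lbmol/h.
Outlet amounts (n = n₀ + ν ξ):
  C: 464 − 1(322.5) = 141.5
  B: 0 + 1(322.5) = 322.5
  A: 0 + 1(322.5) = 322.5
Total out = 786.5 lbmol/h; y_B = 322.5 / 786.5 = 0.41.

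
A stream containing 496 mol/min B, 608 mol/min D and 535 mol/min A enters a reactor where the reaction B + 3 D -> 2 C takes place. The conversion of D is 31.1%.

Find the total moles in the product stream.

1510 mol/min

D reacted = 0.311 × 608 = 189.1 mol/min; ν_D = −3, so ξ = 189.1/3 = 63.03 mol/min.
Outlet amounts (n = n₀ + ν ξ):
  B: 496 − 1(63.03) = 433
  D: 608 − 3(63.03) = 418.9
  C: 0 + 2(63.03) = 126.1
  A: 535 (inert)
Total out = 433 + 418.9 + 126.1 + 535 = 1513 mol/min.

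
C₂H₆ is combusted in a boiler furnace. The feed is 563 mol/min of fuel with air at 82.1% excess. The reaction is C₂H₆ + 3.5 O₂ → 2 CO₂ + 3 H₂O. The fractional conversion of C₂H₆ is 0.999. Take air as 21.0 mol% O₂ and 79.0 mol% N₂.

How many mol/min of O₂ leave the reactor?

Stoichiometric O₂ = 3.5 × 563 = 1970 mol/min; O₂ fed = 1970 × 1.821 = 3588 mol/min.
N₂ fed = 3588 × 79/21 = 13500 mol/min.
Fuel reacted = 0.999 × 563 → ξ = 562.4 mol/min.
Outlet (n = n₀ + ν ξ):
  C₂H₆: 563 − 1(562.4) = 0.563
  O₂: 3588 − 3.5(562.4) = 1620
  N₂: 13500 (inert)
  CO₂: 0 + 2(562.4) = 1125
  H₂O: 0 + 3(562.4) = 1687

1620 mol/min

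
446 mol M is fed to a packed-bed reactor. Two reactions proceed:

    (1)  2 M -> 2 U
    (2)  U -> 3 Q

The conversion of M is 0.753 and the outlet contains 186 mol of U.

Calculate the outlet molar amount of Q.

450 mol

Conversion of M: M consumed = 2ξ₁ = 0.753 × 446 → ξ₁ = 167.9 mol.
U balance: n_U = 0 + 2ξ₁ − 1ξ₂ = 186 → ξ₂ = (2·167.9 − 186)/1 = 149.8 mol.
Outlet amounts (n = n₀ + Σ ν·ξ):
  M: 446 − 2(167.9) = 110.2
  U: 0 + 2(167.9) − 1(149.8) = 186
  Q: 0 + 3(149.8) = 449.5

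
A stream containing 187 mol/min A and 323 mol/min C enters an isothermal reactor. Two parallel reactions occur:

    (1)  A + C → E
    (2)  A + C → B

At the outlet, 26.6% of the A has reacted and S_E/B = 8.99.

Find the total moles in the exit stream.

460 mol/min

Conversion of A: A consumed = 0.266 × 187 = 49.74 mol/min = 1ξ₁ + 1ξ₂.
Selectivity: 1ξ₁ / (1ξ₂) = 8.99 → ξ₁ = 8.99 ξ₂.
Substitute: (1·8.99 + 1) ξ₂ = 49.74 → ξ₂ = 4.979 mol/min, ξ₁ = 44.76 mol/min.
Outlet amounts (n = n₀ + Σ ν·ξ):
  A: 187 − 1(44.76) − 1(4.979) = 137.3
  C: 323 − 1(44.76) − 1(4.979) = 273.3
  E: 0 + 1(44.76) = 44.76
  B: 0 + 1(4.979) = 4.979
Total out = 137.3 + 273.3 + 44.76 + 4.979 = 460.3 mol/min.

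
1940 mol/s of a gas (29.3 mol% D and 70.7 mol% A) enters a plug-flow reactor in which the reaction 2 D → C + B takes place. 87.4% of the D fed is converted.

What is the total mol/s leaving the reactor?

D reacted = 0.874 × 568.4 = 496.8 mol/s; ν_D = −2, so ξ = 496.8/2 = 248.4 mol/s.
Outlet amounts (n = n₀ + ν ξ):
  D: 568.4 − 2(248.4) = 71.62
  C: 0 + 1(248.4) = 248.4
  B: 0 + 1(248.4) = 248.4
  A: 1372 (inert)
Total out = 71.62 + 248.4 + 248.4 + 1372 = 1940 mol/s.

1940 mol/s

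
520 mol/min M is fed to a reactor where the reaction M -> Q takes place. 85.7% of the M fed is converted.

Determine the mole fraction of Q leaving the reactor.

0.857

M reacted = 0.857 × 520 = 445.6 mol/min; ν_M = −1, so ξ = 445.6/1 = 445.6 mol/min.
Outlet amounts (n = n₀ + ν ξ):
  M: 520 − 1(445.6) = 74.36
  Q: 0 + 1(445.6) = 445.6
Total out = 520 mol/min; y_Q = 445.6 / 520 = 0.857.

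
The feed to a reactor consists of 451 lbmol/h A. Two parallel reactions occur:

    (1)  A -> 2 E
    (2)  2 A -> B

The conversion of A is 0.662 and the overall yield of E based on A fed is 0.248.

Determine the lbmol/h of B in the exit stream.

Yield of E: 2ξ₁ / 451 = 0.248 → ξ₁ = 55.92 lbmol/h.
Conversion of A: 1ξ₁ + 2ξ₂ = 0.662 × 451 = 298.6 → ξ₂ = 121.3 lbmol/h.
Outlet amounts (n = n₀ + Σ ν·ξ):
  A: 451 − 1(55.92) − 2(121.3) = 152.4
  E: 0 + 2(55.92) = 111.8
  B: 0 + 1(121.3) = 121.3

121 lbmol/h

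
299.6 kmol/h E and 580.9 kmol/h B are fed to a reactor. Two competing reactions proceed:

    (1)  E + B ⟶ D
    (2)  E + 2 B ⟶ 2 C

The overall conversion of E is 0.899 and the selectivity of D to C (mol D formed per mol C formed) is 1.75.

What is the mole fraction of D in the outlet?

Conversion of E: E consumed = 0.899 × 299.6 = 269.3 kmol/h = 1ξ₁ + 1ξ₂.
Selectivity: 1ξ₁ / (2ξ₂) = 1.75 → ξ₁ = 3.5 ξ₂.
Substitute: (1·3.5 + 1) ξ₂ = 269.3 → ξ₂ = 59.85 kmol/h, ξ₁ = 209.5 kmol/h.
Outlet amounts (n = n₀ + Σ ν·ξ):
  E: 299.6 − 1(209.5) − 1(59.85) = 30.26
  B: 580.9 − 1(209.5) − 2(59.85) = 251.7
  D: 0 + 1(209.5) = 209.5
  C: 0 + 2(59.85) = 119.7
Total out = 611.2 kmol/h; y_D = 209.5 / 611.2 = 0.3428.

0.343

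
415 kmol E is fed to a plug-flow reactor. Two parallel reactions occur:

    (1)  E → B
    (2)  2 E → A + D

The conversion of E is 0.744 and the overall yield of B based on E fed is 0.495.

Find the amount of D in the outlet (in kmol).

Yield of B: 1ξ₁ / 415 = 0.495 → ξ₁ = 205.4 kmol.
Conversion of E: 1ξ₁ + 2ξ₂ = 0.744 × 415 = 308.8 → ξ₂ = 51.67 kmol.
Outlet amounts (n = n₀ + Σ ν·ξ):
  E: 415 − 1(205.4) − 2(51.67) = 106.2
  B: 0 + 1(205.4) = 205.4
  A: 0 + 1(51.67) = 51.67
  D: 0 + 1(51.67) = 51.67

51.7 kmol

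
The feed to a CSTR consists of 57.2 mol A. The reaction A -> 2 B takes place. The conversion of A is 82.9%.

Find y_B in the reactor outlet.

0.907

A reacted = 0.829 × 57.2 = 47.42 mol; ν_A = −1, so ξ = 47.42/1 = 47.42 mol.
Outlet amounts (n = n₀ + ν ξ):
  A: 57.2 − 1(47.42) = 9.781
  B: 0 + 2(47.42) = 94.84
Total out = 104.6 mol; y_B = 94.84 / 104.6 = 0.9065.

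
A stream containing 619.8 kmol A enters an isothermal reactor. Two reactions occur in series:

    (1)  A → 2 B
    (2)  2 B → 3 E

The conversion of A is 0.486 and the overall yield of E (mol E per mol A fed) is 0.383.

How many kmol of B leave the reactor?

444 kmol

Conversion of A: A consumed = 1ξ₁ = 0.486 × 619.8 → ξ₁ = 301.2 kmol.
Yield of E: 3ξ₂ / 619.8 = 0.383 → ξ₂ = 79.13 kmol.
Outlet amounts (n = n₀ + Σ ν·ξ):
  A: 619.8 − 1(301.2) = 318.6
  B: 0 + 2(301.2) − 2(79.13) = 444.2
  E: 0 + 3(79.13) = 237.4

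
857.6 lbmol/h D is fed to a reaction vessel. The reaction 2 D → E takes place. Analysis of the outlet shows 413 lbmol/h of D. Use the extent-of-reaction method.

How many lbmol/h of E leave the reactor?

For D: n = n₀ − 2ξ → 413 = 857.6 − 2ξ, giving ξ = 222.3 lbmol/h.
Outlet amounts (n = n₀ + ν ξ):
  D: 857.6 − 2(222.3) = 413
  E: 0 + 1(222.3) = 222.3

222 lbmol/h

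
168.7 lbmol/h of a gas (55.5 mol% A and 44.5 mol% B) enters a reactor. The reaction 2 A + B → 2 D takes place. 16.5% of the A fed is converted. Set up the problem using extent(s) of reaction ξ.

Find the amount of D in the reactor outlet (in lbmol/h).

15.4 lbmol/h

A reacted = 0.165 × 93.63 = 15.45 lbmol/h; ν_A = −2, so ξ = 15.45/2 = 7.724 lbmol/h.
Outlet amounts (n = n₀ + ν ξ):
  A: 93.63 − 2(7.724) = 78.18
  B: 75.07 − 1(7.724) = 67.35
  D: 0 + 2(7.724) = 15.45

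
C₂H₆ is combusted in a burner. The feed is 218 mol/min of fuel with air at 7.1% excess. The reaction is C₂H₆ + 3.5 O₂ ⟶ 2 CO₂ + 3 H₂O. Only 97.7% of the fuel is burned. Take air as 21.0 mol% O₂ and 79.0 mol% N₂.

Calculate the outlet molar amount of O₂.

71.7 mol/min

Stoichiometric O₂ = 3.5 × 218 = 763 mol/min; O₂ fed = 763 × 1.071 = 817.2 mol/min.
N₂ fed = 817.2 × 79/21 = 3074 mol/min.
Fuel reacted = 0.977 × 218 → ξ = 213 mol/min.
Outlet (n = n₀ + ν ξ):
  C₂H₆: 218 − 1(213) = 5.014
  O₂: 817.2 − 3.5(213) = 71.72
  N₂: 3074 (inert)
  CO₂: 0 + 2(213) = 426
  H₂O: 0 + 3(213) = 639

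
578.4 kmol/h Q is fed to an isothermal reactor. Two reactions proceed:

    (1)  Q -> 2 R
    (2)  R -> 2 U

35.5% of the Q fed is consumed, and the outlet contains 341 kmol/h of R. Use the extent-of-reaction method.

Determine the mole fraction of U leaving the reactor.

Conversion of Q: Q consumed = 1ξ₁ = 0.355 × 578.4 → ξ₁ = 205.3 kmol/h.
R balance: n_R = 0 + 2ξ₁ − 1ξ₂ = 341 → ξ₂ = (2·205.3 − 341)/1 = 69.66 kmol/h.
Outlet amounts (n = n₀ + Σ ν·ξ):
  Q: 578.4 − 1(205.3) = 373.1
  R: 0 + 2(205.3) − 1(69.66) = 341
  U: 0 + 2(69.66) = 139.3
Total out = 853.4 kmol/h; y_U = 139.3 / 853.4 = 0.1633.

0.163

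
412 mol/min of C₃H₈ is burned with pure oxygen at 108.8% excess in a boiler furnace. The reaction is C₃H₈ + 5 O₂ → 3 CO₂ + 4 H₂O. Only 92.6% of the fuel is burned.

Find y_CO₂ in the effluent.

Stoichiometric O₂ = 5 × 412 = 2060 mol/min; O₂ fed = 2060 × 2.088 = 4301 mol/min.
Fuel reacted = 0.926 × 412 → ξ = 381.5 mol/min.
Outlet (n = n₀ + ν ξ):
  C₃H₈: 412 − 1(381.5) = 30.49
  O₂: 4301 − 5(381.5) = 2394
  CO₂: 0 + 3(381.5) = 1145
  H₂O: 0 + 4(381.5) = 1526
Total out = 5095 mol/min; y_CO₂ = 1145 / 5095 = 0.2246.

0.225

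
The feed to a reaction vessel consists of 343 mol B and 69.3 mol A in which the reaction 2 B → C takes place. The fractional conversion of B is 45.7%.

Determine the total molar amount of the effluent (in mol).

B reacted = 0.457 × 343 = 156.8 mol; ν_B = −2, so ξ = 156.8/2 = 78.38 mol.
Outlet amounts (n = n₀ + ν ξ):
  B: 343 − 2(78.38) = 186.2
  C: 0 + 1(78.38) = 78.38
  A: 69.3 (inert)
Total out = 186.2 + 78.38 + 69.3 = 333.9 mol.

334 mol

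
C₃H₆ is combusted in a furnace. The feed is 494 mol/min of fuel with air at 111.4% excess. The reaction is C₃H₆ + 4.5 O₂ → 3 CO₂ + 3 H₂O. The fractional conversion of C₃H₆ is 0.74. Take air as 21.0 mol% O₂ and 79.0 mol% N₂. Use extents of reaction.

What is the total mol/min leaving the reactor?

Stoichiometric O₂ = 4.5 × 494 = 2223 mol/min; O₂ fed = 2223 × 2.114 = 4699 mol/min.
N₂ fed = 4699 × 79/21 = 17680 mol/min.
Fuel reacted = 0.74 × 494 → ξ = 365.6 mol/min.
Outlet (n = n₀ + ν ξ):
  C₃H₆: 494 − 1(365.6) = 128.4
  O₂: 4699 − 4.5(365.6) = 3054
  N₂: 17680 (inert)
  CO₂: 0 + 3(365.6) = 1097
  H₂O: 0 + 3(365.6) = 1097
Total out = 128.4 + 3054 + 17680 + 1097 + 1097 = 23050 mol/min.

23100 mol/min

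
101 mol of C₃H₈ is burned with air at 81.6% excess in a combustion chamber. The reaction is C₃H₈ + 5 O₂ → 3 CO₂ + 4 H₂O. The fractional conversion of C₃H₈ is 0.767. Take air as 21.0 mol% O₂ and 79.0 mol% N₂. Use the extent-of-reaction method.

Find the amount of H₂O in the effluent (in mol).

310 mol

Stoichiometric O₂ = 5 × 101 = 505 mol; O₂ fed = 505 × 1.816 = 917.1 mol.
N₂ fed = 917.1 × 79/21 = 3450 mol.
Fuel reacted = 0.767 × 101 → ξ = 77.47 mol.
Outlet (n = n₀ + ν ξ):
  C₃H₈: 101 − 1(77.47) = 23.53
  O₂: 917.1 − 5(77.47) = 529.7
  N₂: 3450 (inert)
  CO₂: 0 + 3(77.47) = 232.4
  H₂O: 0 + 4(77.47) = 309.9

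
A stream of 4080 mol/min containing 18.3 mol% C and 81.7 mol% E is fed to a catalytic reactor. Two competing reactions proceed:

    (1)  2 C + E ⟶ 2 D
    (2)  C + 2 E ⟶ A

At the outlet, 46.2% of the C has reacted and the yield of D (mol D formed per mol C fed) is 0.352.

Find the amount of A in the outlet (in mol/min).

82.1 mol/min

Yield of D: 2ξ₁ / 746.6 = 0.352 → ξ₁ = 131.4 mol/min.
Conversion of C: 2ξ₁ + 1ξ₂ = 0.462 × 746.6 = 344.9 → ξ₂ = 82.13 mol/min.
Outlet amounts (n = n₀ + Σ ν·ξ):
  C: 746.6 − 2(131.4) − 1(82.13) = 401.7
  E: 3333 − 1(131.4) − 2(82.13) = 3038
  D: 0 + 2(131.4) = 262.8
  A: 0 + 1(82.13) = 82.13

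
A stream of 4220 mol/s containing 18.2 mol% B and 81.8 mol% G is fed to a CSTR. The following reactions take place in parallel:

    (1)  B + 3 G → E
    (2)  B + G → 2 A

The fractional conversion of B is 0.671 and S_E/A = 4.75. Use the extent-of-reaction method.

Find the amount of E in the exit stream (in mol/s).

Conversion of B: B consumed = 0.671 × 768 = 515.4 mol/s = 1ξ₁ + 1ξ₂.
Selectivity: 1ξ₁ / (2ξ₂) = 4.75 → ξ₁ = 9.5 ξ₂.
Substitute: (1·9.5 + 1) ξ₂ = 515.4 → ξ₂ = 49.08 mol/s, ξ₁ = 466.3 mol/s.
Outlet amounts (n = n₀ + Σ ν·ξ):
  B: 768 − 1(466.3) − 1(49.08) = 252.7
  G: 3452 − 3(466.3) − 1(49.08) = 2004
  E: 0 + 1(466.3) = 466.3
  A: 0 + 2(49.08) = 98.16

466 mol/s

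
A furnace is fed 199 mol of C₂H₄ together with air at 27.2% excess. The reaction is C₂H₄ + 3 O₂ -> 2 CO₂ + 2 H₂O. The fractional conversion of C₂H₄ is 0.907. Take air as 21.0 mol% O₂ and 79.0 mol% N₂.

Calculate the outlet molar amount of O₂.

Stoichiometric O₂ = 3 × 199 = 597 mol; O₂ fed = 597 × 1.272 = 759.4 mol.
N₂ fed = 759.4 × 79/21 = 2857 mol.
Fuel reacted = 0.907 × 199 → ξ = 180.5 mol.
Outlet (n = n₀ + ν ξ):
  C₂H₄: 199 − 1(180.5) = 18.51
  O₂: 759.4 − 3(180.5) = 217.9
  N₂: 2857 (inert)
  CO₂: 0 + 2(180.5) = 361
  H₂O: 0 + 2(180.5) = 361

218 mol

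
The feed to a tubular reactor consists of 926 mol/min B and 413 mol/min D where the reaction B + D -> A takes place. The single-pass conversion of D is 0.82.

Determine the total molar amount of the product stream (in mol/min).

D reacted = 0.82 × 413 = 338.7 mol/min; ν_D = −1, so ξ = 338.7/1 = 338.7 mol/min.
Outlet amounts (n = n₀ + ν ξ):
  B: 926 − 1(338.7) = 587.3
  D: 413 − 1(338.7) = 74.34
  A: 0 + 1(338.7) = 338.7
Total out = 587.3 + 74.34 + 338.7 = 1000 mol/min.

1000 mol/min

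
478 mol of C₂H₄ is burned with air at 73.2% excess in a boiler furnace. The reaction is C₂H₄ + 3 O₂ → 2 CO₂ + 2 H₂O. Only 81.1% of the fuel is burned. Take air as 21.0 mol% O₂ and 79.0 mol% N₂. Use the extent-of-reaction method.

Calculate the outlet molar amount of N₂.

Stoichiometric O₂ = 3 × 478 = 1434 mol; O₂ fed = 1434 × 1.732 = 2484 mol.
N₂ fed = 2484 × 79/21 = 9343 mol.
Fuel reacted = 0.811 × 478 → ξ = 387.7 mol.
Outlet (n = n₀ + ν ξ):
  C₂H₄: 478 − 1(387.7) = 90.34
  O₂: 2484 − 3(387.7) = 1321
  N₂: 9343 (inert)
  CO₂: 0 + 2(387.7) = 775.3
  H₂O: 0 + 2(387.7) = 775.3

9340 mol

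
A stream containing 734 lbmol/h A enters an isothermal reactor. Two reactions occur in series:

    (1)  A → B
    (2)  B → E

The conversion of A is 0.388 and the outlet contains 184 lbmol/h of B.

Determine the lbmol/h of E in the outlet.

Conversion of A: A consumed = 1ξ₁ = 0.388 × 734 → ξ₁ = 284.8 lbmol/h.
B balance: n_B = 0 + 1ξ₁ − 1ξ₂ = 184 → ξ₂ = (1·284.8 − 184)/1 = 100.8 lbmol/h.
Outlet amounts (n = n₀ + Σ ν·ξ):
  A: 734 − 1(284.8) = 449.2
  B: 0 + 1(284.8) − 1(100.8) = 184
  E: 0 + 1(100.8) = 100.8

101 lbmol/h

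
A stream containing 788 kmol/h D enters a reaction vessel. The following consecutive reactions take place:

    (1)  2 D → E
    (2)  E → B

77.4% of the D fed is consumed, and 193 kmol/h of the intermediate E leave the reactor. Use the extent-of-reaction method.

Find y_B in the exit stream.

0.232

Conversion of D: D consumed = 2ξ₁ = 0.774 × 788 → ξ₁ = 305 kmol/h.
E balance: n_E = 0 + 1ξ₁ − 1ξ₂ = 193 → ξ₂ = (1·305 − 193)/1 = 112 kmol/h.
Outlet amounts (n = n₀ + Σ ν·ξ):
  D: 788 − 2(305) = 178.1
  E: 0 + 1(305) − 1(112) = 193
  B: 0 + 1(112) = 112
Total out = 483 kmol/h; y_B = 112 / 483 = 0.2318.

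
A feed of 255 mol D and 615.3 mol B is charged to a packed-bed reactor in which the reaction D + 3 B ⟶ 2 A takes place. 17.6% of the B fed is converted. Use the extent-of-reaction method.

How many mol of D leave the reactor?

B reacted = 0.176 × 615.3 = 108.3 mol; ν_B = −3, so ξ = 108.3/3 = 36.1 mol.
Outlet amounts (n = n₀ + ν ξ):
  D: 255 − 1(36.1) = 218.9
  B: 615.3 − 3(36.1) = 507
  A: 0 + 2(36.1) = 72.2

219 mol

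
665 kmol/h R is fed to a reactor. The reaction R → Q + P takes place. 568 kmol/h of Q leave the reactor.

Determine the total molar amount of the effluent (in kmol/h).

1230 kmol/h

For Q: n = n₀ + 1ξ → 568 = 0 + 1ξ, giving ξ = 568 kmol/h.
Outlet amounts (n = n₀ + ν ξ):
  R: 665 − 1(568) = 97
  Q: 0 + 1(568) = 568
  P: 0 + 1(568) = 568
Total out = 97 + 568 + 568 = 1233 kmol/h.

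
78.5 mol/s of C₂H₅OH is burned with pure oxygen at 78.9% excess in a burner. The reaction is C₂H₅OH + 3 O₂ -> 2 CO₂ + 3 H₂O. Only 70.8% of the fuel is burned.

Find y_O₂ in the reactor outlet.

Stoichiometric O₂ = 3 × 78.5 = 235.5 mol/s; O₂ fed = 235.5 × 1.789 = 421.3 mol/s.
Fuel reacted = 0.708 × 78.5 → ξ = 55.58 mol/s.
Outlet (n = n₀ + ν ξ):
  C₂H₅OH: 78.5 − 1(55.58) = 22.92
  O₂: 421.3 − 3(55.58) = 254.6
  CO₂: 0 + 2(55.58) = 111.2
  H₂O: 0 + 3(55.58) = 166.7
Total out = 555.4 mol/s; y_O₂ = 254.6 / 555.4 = 0.4584.

0.458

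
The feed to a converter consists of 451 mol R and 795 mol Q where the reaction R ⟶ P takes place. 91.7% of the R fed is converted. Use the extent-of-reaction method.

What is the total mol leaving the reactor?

R reacted = 0.917 × 451 = 413.6 mol; ν_R = −1, so ξ = 413.6/1 = 413.6 mol.
Outlet amounts (n = n₀ + ν ξ):
  R: 451 − 1(413.6) = 37.43
  P: 0 + 1(413.6) = 413.6
  Q: 795 (inert)
Total out = 37.43 + 413.6 + 795 = 1246 mol.

1250 mol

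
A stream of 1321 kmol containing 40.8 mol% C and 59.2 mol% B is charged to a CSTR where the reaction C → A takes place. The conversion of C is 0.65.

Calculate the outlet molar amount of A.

350 kmol

C reacted = 0.65 × 539 = 350.3 kmol; ν_C = −1, so ξ = 350.3/1 = 350.3 kmol.
Outlet amounts (n = n₀ + ν ξ):
  C: 539 − 1(350.3) = 188.6
  A: 0 + 1(350.3) = 350.3
  B: 782 (inert)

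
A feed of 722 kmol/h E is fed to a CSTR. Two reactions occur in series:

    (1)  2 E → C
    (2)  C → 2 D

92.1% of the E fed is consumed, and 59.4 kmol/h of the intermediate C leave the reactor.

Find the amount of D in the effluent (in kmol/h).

Conversion of E: E consumed = 2ξ₁ = 0.921 × 722 → ξ₁ = 332.5 kmol/h.
C balance: n_C = 0 + 1ξ₁ − 1ξ₂ = 59.4 → ξ₂ = (1·332.5 − 59.4)/1 = 273.1 kmol/h.
Outlet amounts (n = n₀ + Σ ν·ξ):
  E: 722 − 2(332.5) = 57.04
  C: 0 + 1(332.5) − 1(273.1) = 59.4
  D: 0 + 2(273.1) = 546.2

546 kmol/h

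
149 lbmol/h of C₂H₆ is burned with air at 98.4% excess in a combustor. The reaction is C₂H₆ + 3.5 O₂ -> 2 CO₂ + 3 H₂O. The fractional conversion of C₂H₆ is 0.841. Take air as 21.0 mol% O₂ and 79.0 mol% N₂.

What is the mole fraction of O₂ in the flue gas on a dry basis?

0.125

Stoichiometric O₂ = 3.5 × 149 = 521.5 lbmol/h; O₂ fed = 521.5 × 1.984 = 1035 lbmol/h.
N₂ fed = 1035 × 79/21 = 3892 lbmol/h.
Fuel reacted = 0.841 × 149 → ξ = 125.3 lbmol/h.
Outlet (n = n₀ + ν ξ):
  C₂H₆: 149 − 1(125.3) = 23.69
  O₂: 1035 − 3.5(125.3) = 596.1
  N₂: 3892 (inert)
  CO₂: 0 + 2(125.3) = 250.6
  H₂O: 0 + 3(125.3) = 375.9
Dry total = 4763 lbmol/h; y_O₂ (dry) = 596.1 / 4763 = 0.1252.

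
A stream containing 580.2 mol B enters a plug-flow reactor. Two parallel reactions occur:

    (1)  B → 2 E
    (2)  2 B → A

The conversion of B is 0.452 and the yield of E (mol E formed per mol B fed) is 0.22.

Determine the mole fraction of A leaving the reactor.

Yield of E: 2ξ₁ / 580.2 = 0.22 → ξ₁ = 63.82 mol.
Conversion of B: 1ξ₁ + 2ξ₂ = 0.452 × 580.2 = 262.3 → ξ₂ = 99.21 mol.
Outlet amounts (n = n₀ + Σ ν·ξ):
  B: 580.2 − 1(63.82) − 2(99.21) = 317.9
  E: 0 + 2(63.82) = 127.6
  A: 0 + 1(99.21) = 99.21
Total out = 544.8 mol; y_A = 99.21 / 544.8 = 0.1821.

0.182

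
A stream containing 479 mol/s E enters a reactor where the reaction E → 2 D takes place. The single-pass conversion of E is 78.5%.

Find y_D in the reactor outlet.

E reacted = 0.785 × 479 = 376 mol/s; ν_E = −1, so ξ = 376/1 = 376 mol/s.
Outlet amounts (n = n₀ + ν ξ):
  E: 479 − 1(376) = 103
  D: 0 + 2(376) = 752
Total out = 855 mol/s; y_D = 752 / 855 = 0.8796.

0.88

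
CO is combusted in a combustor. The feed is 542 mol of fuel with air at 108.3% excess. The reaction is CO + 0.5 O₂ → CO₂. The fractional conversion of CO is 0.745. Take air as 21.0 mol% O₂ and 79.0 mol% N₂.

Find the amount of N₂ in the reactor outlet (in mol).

2120 mol

Stoichiometric O₂ = 0.5 × 542 = 271 mol; O₂ fed = 271 × 2.083 = 564.5 mol.
N₂ fed = 564.5 × 79/21 = 2124 mol.
Fuel reacted = 0.745 × 542 → ξ = 403.8 mol.
Outlet (n = n₀ + ν ξ):
  CO: 542 − 1(403.8) = 138.2
  O₂: 564.5 − 0.5(403.8) = 362.6
  N₂: 2124 (inert)
  CO₂: 0 + 1(403.8) = 403.8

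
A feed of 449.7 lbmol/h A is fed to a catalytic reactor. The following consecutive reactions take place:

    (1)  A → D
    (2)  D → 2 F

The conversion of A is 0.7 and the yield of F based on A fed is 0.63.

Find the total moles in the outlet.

Conversion of A: A consumed = 1ξ₁ = 0.7 × 449.7 → ξ₁ = 314.8 lbmol/h.
Yield of F: 2ξ₂ / 449.7 = 0.63 → ξ₂ = 141.7 lbmol/h.
Outlet amounts (n = n₀ + Σ ν·ξ):
  A: 449.7 − 1(314.8) = 134.9
  D: 0 + 1(314.8) − 1(141.7) = 173.1
  F: 0 + 2(141.7) = 283.3
Total out = 134.9 + 173.1 + 283.3 = 591.4 lbmol/h.

591 lbmol/h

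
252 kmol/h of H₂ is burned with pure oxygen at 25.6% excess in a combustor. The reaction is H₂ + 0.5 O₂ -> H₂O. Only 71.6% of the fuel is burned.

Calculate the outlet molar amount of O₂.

Stoichiometric O₂ = 0.5 × 252 = 126 kmol/h; O₂ fed = 126 × 1.256 = 158.3 kmol/h.
Fuel reacted = 0.716 × 252 → ξ = 180.4 kmol/h.
Outlet (n = n₀ + ν ξ):
  H₂: 252 − 1(180.4) = 71.57
  O₂: 158.3 − 0.5(180.4) = 68.04
  H₂O: 0 + 1(180.4) = 180.4

68 kmol/h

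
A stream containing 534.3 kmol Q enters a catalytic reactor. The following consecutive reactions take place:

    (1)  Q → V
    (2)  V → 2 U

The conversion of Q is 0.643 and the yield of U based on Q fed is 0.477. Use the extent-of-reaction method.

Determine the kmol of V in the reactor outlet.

216 kmol

Conversion of Q: Q consumed = 1ξ₁ = 0.643 × 534.3 → ξ₁ = 343.6 kmol.
Yield of U: 2ξ₂ / 534.3 = 0.477 → ξ₂ = 127.4 kmol.
Outlet amounts (n = n₀ + Σ ν·ξ):
  Q: 534.3 − 1(343.6) = 190.7
  V: 0 + 1(343.6) − 1(127.4) = 216.1
  U: 0 + 2(127.4) = 254.9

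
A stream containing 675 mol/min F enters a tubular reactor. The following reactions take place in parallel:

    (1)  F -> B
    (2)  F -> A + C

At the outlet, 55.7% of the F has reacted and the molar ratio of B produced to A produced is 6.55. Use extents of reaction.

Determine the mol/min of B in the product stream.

326 mol/min

Conversion of F: F consumed = 0.557 × 675 = 376 mol/min = 1ξ₁ + 1ξ₂.
Selectivity: 1ξ₁ / (1ξ₂) = 6.55 → ξ₁ = 6.55 ξ₂.
Substitute: (1·6.55 + 1) ξ₂ = 376 → ξ₂ = 49.8 mol/min, ξ₁ = 326.2 mol/min.
Outlet amounts (n = n₀ + Σ ν·ξ):
  F: 675 − 1(326.2) − 1(49.8) = 299
  B: 0 + 1(326.2) = 326.2
  A: 0 + 1(49.8) = 49.8
  C: 0 + 1(49.8) = 49.8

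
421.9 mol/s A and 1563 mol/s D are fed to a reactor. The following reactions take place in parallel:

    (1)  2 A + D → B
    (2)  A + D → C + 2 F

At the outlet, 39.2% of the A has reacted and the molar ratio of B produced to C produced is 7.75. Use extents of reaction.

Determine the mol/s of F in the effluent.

Conversion of A: A consumed = 0.392 × 421.9 = 165.4 mol/s = 2ξ₁ + 1ξ₂.
Selectivity: 1ξ₁ / (1ξ₂) = 7.75 → ξ₁ = 7.75 ξ₂.
Substitute: (2·7.75 + 1) ξ₂ = 165.4 → ξ₂ = 10.02 mol/s, ξ₁ = 77.68 mol/s.
Outlet amounts (n = n₀ + Σ ν·ξ):
  A: 421.9 − 2(77.68) − 1(10.02) = 256.5
  D: 1563 − 1(77.68) − 1(10.02) = 1475
  B: 0 + 1(77.68) = 77.68
  C: 0 + 1(10.02) = 10.02
  F: 0 + 2(10.02) = 20.05

20 mol/s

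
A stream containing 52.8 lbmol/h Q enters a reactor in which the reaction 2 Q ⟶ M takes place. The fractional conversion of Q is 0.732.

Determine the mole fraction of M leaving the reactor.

0.577

Q reacted = 0.732 × 52.8 = 38.65 lbmol/h; ν_Q = −2, so ξ = 38.65/2 = 19.32 lbmol/h.
Outlet amounts (n = n₀ + ν ξ):
  Q: 52.8 − 2(19.32) = 14.15
  M: 0 + 1(19.32) = 19.32
Total out = 33.48 lbmol/h; y_M = 19.32 / 33.48 = 0.5773.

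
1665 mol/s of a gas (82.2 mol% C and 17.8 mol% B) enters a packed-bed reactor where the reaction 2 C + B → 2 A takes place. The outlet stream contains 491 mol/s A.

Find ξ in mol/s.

ξ = 246 mol/s

For A: n = n₀ + 2ξ → 491 = 0 + 2ξ, giving ξ = 245.5 mol/s.
Outlet amounts (n = n₀ + ν ξ):
  C: 1369 − 2(245.5) = 877.6
  B: 296.4 − 1(245.5) = 50.87
  A: 0 + 2(245.5) = 491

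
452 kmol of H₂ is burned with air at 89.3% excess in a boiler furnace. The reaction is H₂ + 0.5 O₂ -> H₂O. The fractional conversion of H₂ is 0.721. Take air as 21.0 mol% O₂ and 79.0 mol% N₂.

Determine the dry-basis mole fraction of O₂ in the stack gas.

Stoichiometric O₂ = 0.5 × 452 = 226 kmol; O₂ fed = 226 × 1.893 = 427.8 kmol.
N₂ fed = 427.8 × 79/21 = 1609 kmol.
Fuel reacted = 0.721 × 452 → ξ = 325.9 kmol.
Outlet (n = n₀ + ν ξ):
  H₂: 452 − 1(325.9) = 126.1
  O₂: 427.8 − 0.5(325.9) = 264.9
  N₂: 1609 (inert)
  H₂O: 0 + 1(325.9) = 325.9
Dry total = 2000 kmol; y_O₂ (dry) = 264.9 / 2000 = 0.1324.

0.132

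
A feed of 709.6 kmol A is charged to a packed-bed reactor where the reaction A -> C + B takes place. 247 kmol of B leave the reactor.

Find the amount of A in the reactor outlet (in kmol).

463 kmol

For B: n = n₀ + 1ξ → 247 = 0 + 1ξ, giving ξ = 247 kmol.
Outlet amounts (n = n₀ + ν ξ):
  A: 709.6 − 1(247) = 462.6
  C: 0 + 1(247) = 247
  B: 0 + 1(247) = 247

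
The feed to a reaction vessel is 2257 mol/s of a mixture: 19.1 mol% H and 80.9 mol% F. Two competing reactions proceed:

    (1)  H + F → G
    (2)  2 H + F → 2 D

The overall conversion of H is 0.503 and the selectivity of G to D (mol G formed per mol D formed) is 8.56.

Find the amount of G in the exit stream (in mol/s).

194 mol/s

Conversion of H: H consumed = 0.503 × 431.1 = 216.8 mol/s = 1ξ₁ + 2ξ₂.
Selectivity: 1ξ₁ / (2ξ₂) = 8.56 → ξ₁ = 17.12 ξ₂.
Substitute: (1·17.12 + 2) ξ₂ = 216.8 → ξ₂ = 11.34 mol/s, ξ₁ = 194.2 mol/s.
Outlet amounts (n = n₀ + Σ ν·ξ):
  H: 431.1 − 1(194.2) − 2(11.34) = 214.3
  F: 1826 − 1(194.2) − 1(11.34) = 1620
  G: 0 + 1(194.2) = 194.2
  D: 0 + 2(11.34) = 22.68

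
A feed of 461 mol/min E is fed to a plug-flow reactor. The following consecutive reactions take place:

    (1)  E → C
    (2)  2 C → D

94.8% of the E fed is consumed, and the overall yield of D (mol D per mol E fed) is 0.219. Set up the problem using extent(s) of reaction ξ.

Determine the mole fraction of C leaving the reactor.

0.653

Conversion of E: E consumed = 1ξ₁ = 0.948 × 461 → ξ₁ = 437 mol/min.
Yield of D: 1ξ₂ / 461 = 0.219 → ξ₂ = 101 mol/min.
Outlet amounts (n = n₀ + Σ ν·ξ):
  E: 461 − 1(437) = 23.97
  C: 0 + 1(437) − 2(101) = 235.1
  D: 0 + 1(101) = 101
Total out = 360 mol/min; y_C = 235.1 / 360 = 0.653.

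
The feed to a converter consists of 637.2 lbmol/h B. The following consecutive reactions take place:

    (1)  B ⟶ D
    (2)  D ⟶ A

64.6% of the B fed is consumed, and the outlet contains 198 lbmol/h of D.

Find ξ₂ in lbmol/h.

ξ₂ = 214 lbmol/h

Conversion of B: B consumed = 1ξ₁ = 0.646 × 637.2 → ξ₁ = 411.6 lbmol/h.
D balance: n_D = 0 + 1ξ₁ − 1ξ₂ = 198 → ξ₂ = (1·411.6 − 198)/1 = 213.6 lbmol/h.
Outlet amounts (n = n₀ + Σ ν·ξ):
  B: 637.2 − 1(411.6) = 225.6
  D: 0 + 1(411.6) − 1(213.6) = 198
  A: 0 + 1(213.6) = 213.6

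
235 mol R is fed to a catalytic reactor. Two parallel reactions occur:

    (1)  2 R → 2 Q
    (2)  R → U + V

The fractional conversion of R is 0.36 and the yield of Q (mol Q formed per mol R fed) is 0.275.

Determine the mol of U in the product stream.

20 mol

Yield of Q: 2ξ₁ / 235 = 0.275 → ξ₁ = 32.31 mol.
Conversion of R: 2ξ₁ + 1ξ₂ = 0.36 × 235 = 84.6 → ξ₂ = 19.97 mol.
Outlet amounts (n = n₀ + Σ ν·ξ):
  R: 235 − 2(32.31) − 1(19.97) = 150.4
  Q: 0 + 2(32.31) = 64.62
  U: 0 + 1(19.97) = 19.97
  V: 0 + 1(19.97) = 19.97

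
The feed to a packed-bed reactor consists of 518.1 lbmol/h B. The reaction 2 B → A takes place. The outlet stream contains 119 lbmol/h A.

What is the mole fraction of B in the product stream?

For A: n = n₀ + 1ξ → 119 = 0 + 1ξ, giving ξ = 119 lbmol/h.
Outlet amounts (n = n₀ + ν ξ):
  B: 518.1 − 2(119) = 280.1
  A: 0 + 1(119) = 119
Total out = 399.1 lbmol/h; y_B = 280.1 / 399.1 = 0.7018.

0.702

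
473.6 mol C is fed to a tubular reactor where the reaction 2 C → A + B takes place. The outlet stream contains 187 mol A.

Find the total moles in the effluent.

For A: n = n₀ + 1ξ → 187 = 0 + 1ξ, giving ξ = 187 mol.
Outlet amounts (n = n₀ + ν ξ):
  C: 473.6 − 2(187) = 99.6
  A: 0 + 1(187) = 187
  B: 0 + 1(187) = 187
Total out = 99.6 + 187 + 187 = 473.6 mol.

474 mol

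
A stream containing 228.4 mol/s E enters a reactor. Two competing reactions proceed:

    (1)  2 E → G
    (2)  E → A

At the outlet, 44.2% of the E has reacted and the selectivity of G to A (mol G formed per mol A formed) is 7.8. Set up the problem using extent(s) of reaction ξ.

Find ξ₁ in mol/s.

ξ₁ = 47.4 mol/s

Conversion of E: E consumed = 0.442 × 228.4 = 101 mol/s = 2ξ₁ + 1ξ₂.
Selectivity: 1ξ₁ / (1ξ₂) = 7.8 → ξ₁ = 7.8 ξ₂.
Substitute: (2·7.8 + 1) ξ₂ = 101 → ξ₂ = 6.081 mol/s, ξ₁ = 47.44 mol/s.
Outlet amounts (n = n₀ + Σ ν·ξ):
  E: 228.4 − 2(47.44) − 1(6.081) = 127.4
  G: 0 + 1(47.44) = 47.44
  A: 0 + 1(6.081) = 6.081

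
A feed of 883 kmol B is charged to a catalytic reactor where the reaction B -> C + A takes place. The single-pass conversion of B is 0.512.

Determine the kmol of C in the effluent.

B reacted = 0.512 × 883 = 452.1 kmol; ν_B = −1, so ξ = 452.1/1 = 452.1 kmol.
Outlet amounts (n = n₀ + ν ξ):
  B: 883 − 1(452.1) = 430.9
  C: 0 + 1(452.1) = 452.1
  A: 0 + 1(452.1) = 452.1

452 kmol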